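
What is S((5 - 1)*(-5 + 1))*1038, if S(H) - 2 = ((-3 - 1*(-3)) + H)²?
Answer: 267804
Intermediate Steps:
S(H) = 2 + H² (S(H) = 2 + ((-3 - 1*(-3)) + H)² = 2 + ((-3 + 3) + H)² = 2 + (0 + H)² = 2 + H²)
S((5 - 1)*(-5 + 1))*1038 = (2 + ((5 - 1)*(-5 + 1))²)*1038 = (2 + (4*(-4))²)*1038 = (2 + (-16)²)*1038 = (2 + 256)*1038 = 258*1038 = 267804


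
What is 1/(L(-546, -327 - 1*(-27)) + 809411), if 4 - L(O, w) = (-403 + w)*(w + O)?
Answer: 1/214677 ≈ 4.6582e-6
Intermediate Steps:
L(O, w) = 4 - (-403 + w)*(O + w) (L(O, w) = 4 - (-403 + w)*(w + O) = 4 - (-403 + w)*(O + w))
1/(L(-546, -327 - 1*(-27)) + 809411) = 1/((4 - (-327 - 1*(-27))² + 403*(-546) + 403*(-327 - 1*(-27)) - 1*(-546)*(-327 - 1*(-27))) + 809411) = 1/((4 - (-327 + 27)² - 220038 + 403*(-327 + 27) - 1*(-546)*(-327 + 27)) + 809411) = 1/((4 - 1*(-300)² - 220038 + 403*(-300) - 1*(-546)*(-300)) + 809411) = 1/((4 - 1*90000 - 220038 - 120900 - 163800) + 809411) = 1/((4 - 90000 - 220038 - 120900 - 163800) + 809411) = 1/(-594734 + 809411) = 1/214677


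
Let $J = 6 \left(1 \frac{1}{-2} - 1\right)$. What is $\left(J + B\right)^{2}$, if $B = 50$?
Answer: $1681$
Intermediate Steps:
$J = -9$ ($J = 6 \left(1 \left(- \frac{1}{2}\right) - 1\right) = 6 \left(- \frac{1}{2} - 1\right) = 6 \left(- \frac{3}{2}\right) = -9$)
$\left(J + B\right)^{2} = \left(-9 + 50\right)^{2} = 41^{2} = 1681$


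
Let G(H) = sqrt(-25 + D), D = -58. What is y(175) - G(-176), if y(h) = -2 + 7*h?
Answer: 1223 - I*sqrt(83) ≈ 1223.0 - 9.1104*I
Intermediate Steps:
G(H) = I*sqrt(83) (G(H) = sqrt(-25 - 58) = sqrt(-83) = I*sqrt(83))
y(175) - G(-176) = (-2 + 7*175) - I*sqrt(83) = (-2 + 1225) - I*sqrt(83) = 1223 - I*sqrt(83)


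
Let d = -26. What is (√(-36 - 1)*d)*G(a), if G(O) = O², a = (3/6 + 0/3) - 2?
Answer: -117*I*√37/2 ≈ -355.84*I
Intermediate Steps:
a = -3/2 (a = (3*(⅙) + 0*(⅓)) - 2 = (½ + 0) - 2 = ½ - 2 = -3/2 ≈ -1.5000)
(√(-36 - 1)*d)*G(a) = (√(-36 - 1)*(-26))*(-3/2)² = (√(-37)*(-26))*(9/4) = ((I*√37)*(-26))*(9/4) = -26*I*√37*(9/4) = -117*I*√37/2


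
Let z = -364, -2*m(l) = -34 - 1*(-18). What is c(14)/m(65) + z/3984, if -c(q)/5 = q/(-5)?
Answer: 413/249 ≈ 1.6586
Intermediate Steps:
c(q) = q (c(q) = -5*q/(-5) = -5*q*(-1)/5 = -(-1)*q = q)
m(l) = 8 (m(l) = -(-34 - 1*(-18))/2 = -(-34 + 18)/2 = -½*(-16) = 8)
c(14)/m(65) + z/3984 = 14/8 - 364/3984 = 14*(⅛) - 364*1/3984 = 7/4 - 91/996 = 413/249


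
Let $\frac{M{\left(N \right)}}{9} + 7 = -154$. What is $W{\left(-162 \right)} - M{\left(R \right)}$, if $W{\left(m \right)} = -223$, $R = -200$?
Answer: $1226$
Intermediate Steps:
$M{\left(N \right)} = -1449$ ($M{\left(N \right)} = -63 + 9 \left(-154\right) = -63 - 1386 = -1449$)
$W{\left(-162 \right)} - M{\left(R \right)} = -223 - -1449 = -223 + 1449 = 1226$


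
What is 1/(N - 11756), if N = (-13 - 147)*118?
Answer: -1/30636 ≈ -3.2641e-5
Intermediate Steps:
N = -18880 (N = -160*118 = -18880)
1/(N - 11756) = 1/(-18880 - 11756) = 1/(-30636) = -1/30636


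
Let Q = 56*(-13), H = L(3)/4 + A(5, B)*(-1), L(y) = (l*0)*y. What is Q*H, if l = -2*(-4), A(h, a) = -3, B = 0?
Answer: -2184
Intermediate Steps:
l = 8
L(y) = 0 (L(y) = (8*0)*y = 0*y = 0)
H = 3 (H = 0/4 - 3*(-1) = 0*(¼) + 3 = 0 + 3 = 3)
Q = -728
Q*H = -728*3 = -2184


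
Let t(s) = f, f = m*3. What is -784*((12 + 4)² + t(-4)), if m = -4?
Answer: -191296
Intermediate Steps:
f = -12 (f = -4*3 = -12)
t(s) = -12
-784*((12 + 4)² + t(-4)) = -784*((12 + 4)² - 12) = -784*(16² - 12) = -784*(256 - 12) = -784*244 = -191296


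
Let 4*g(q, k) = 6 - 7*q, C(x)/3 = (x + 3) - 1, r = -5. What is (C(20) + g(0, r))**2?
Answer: 18225/4 ≈ 4556.3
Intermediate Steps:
C(x) = 6 + 3*x (C(x) = 3*((x + 3) - 1) = 3*((3 + x) - 1) = 3*(2 + x) = 6 + 3*x)
g(q, k) = 3/2 - 7*q/4 (g(q, k) = (6 - 7*q)/4 = 3/2 - 7*q/4)
(C(20) + g(0, r))**2 = ((6 + 3*20) + (3/2 - 7/4*0))**2 = ((6 + 60) + (3/2 + 0))**2 = (66 + 3/2)**2 = (135/2)**2 = 18225/4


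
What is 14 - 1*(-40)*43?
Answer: 1734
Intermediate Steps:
14 - 1*(-40)*43 = 14 + 40*43 = 14 + 1720 = 1734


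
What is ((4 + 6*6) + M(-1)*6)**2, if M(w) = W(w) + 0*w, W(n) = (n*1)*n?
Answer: 2116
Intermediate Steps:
W(n) = n**2 (W(n) = n*n = n**2)
M(w) = w**2 (M(w) = w**2 + 0*w = w**2 + 0 = w**2)
((4 + 6*6) + M(-1)*6)**2 = ((4 + 6*6) + (-1)**2*6)**2 = ((4 + 36) + 1*6)**2 = (40 + 6)**2 = 46**2 = 2116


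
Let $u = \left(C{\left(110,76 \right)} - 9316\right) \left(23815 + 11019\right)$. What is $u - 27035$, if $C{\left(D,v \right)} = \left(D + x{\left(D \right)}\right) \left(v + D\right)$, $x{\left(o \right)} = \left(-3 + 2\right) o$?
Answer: $-324540579$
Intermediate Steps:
$x{\left(o \right)} = - o$
$C{\left(D,v \right)} = 0$ ($C{\left(D,v \right)} = \left(D - D\right) \left(v + D\right) = 0 \left(D + v\right) = 0$)
$u = -324513544$ ($u = \left(0 - 9316\right) \left(23815 + 11019\right) = \left(-9316\right) 34834 = -324513544$)
$u - 27035 = -324513544 - 27035 = -324540579$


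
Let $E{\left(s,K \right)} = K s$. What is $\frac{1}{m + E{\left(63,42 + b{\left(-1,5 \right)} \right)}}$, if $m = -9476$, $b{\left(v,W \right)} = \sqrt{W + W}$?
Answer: $- \frac{683}{4660921} - \frac{63 \sqrt{10}}{46609210} \approx -0.00015081$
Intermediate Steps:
$b{\left(v,W \right)} = \sqrt{2} \sqrt{W}$ ($b{\left(v,W \right)} = \sqrt{2 W} = \sqrt{2} \sqrt{W}$)
$\frac{1}{m + E{\left(63,42 + b{\left(-1,5 \right)} \right)}} = \frac{1}{-9476 + \left(42 + \sqrt{2} \sqrt{5}\right) 63} = \frac{1}{-9476 + \left(42 + \sqrt{10}\right) 63} = \frac{1}{-9476 + \left(2646 + 63 \sqrt{10}\right)} = \frac{1}{-6830 + 63 \sqrt{10}}$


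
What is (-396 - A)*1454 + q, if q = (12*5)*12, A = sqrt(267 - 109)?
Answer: -575064 - 1454*sqrt(158) ≈ -5.9334e+5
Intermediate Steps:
A = sqrt(158) ≈ 12.570
q = 720 (q = 60*12 = 720)
(-396 - A)*1454 + q = (-396 - sqrt(158))*1454 + 720 = (-575784 - 1454*sqrt(158)) + 720 = -575064 - 1454*sqrt(158)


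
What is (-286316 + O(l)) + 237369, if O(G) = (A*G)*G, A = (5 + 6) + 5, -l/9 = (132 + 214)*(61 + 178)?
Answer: 8862433687309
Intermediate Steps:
l = -744246 (l = -9*(132 + 214)*(61 + 178) = -3114*239 = -9*82694 = -744246)
A = 16 (A = 11 + 5 = 16)
O(G) = 16*G² (O(G) = (16*G)*G = 16*G²)
(-286316 + O(l)) + 237369 = (-286316 + 16*(-744246)²) + 237369 = (-286316 + 16*553902108516) + 237369 = (-286316 + 8862433736256) + 237369 = 8862433449940 + 237369 = 8862433687309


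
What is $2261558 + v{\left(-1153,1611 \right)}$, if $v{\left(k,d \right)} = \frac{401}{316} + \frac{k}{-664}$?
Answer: $\frac{118632444101}{52456} \approx 2.2616 \cdot 10^{6}$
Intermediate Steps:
$v{\left(k,d \right)} = \frac{401}{316} - \frac{k}{664}$ ($v{\left(k,d \right)} = 401 \cdot \frac{1}{316} + k \left(- \frac{1}{664}\right) = \frac{401}{316} - \frac{k}{664}$)
$2261558 + v{\left(-1153,1611 \right)} = 2261558 + \left(\frac{401}{316} - - \frac{1153}{664}\right) = 2261558 + \left(\frac{401}{316} + \frac{1153}{664}\right) = 2261558 + \frac{157653}{52456} = \frac{118632444101}{52456}$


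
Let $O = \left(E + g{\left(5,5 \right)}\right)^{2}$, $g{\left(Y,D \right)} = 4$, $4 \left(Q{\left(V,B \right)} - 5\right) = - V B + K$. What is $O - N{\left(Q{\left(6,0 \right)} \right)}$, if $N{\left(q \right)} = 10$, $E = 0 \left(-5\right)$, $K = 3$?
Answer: $6$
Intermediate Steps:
$Q{\left(V,B \right)} = \frac{23}{4} - \frac{B V}{4}$ ($Q{\left(V,B \right)} = 5 + \frac{- V B + 3}{4} = 5 + \frac{- B V + 3}{4} = 5 + \frac{3 - B V}{4} = 5 - \left(- \frac{3}{4} + \frac{B V}{4}\right) = \frac{23}{4} - \frac{B V}{4}$)
$E = 0$
$O = 16$ ($O = \left(0 + 4\right)^{2} = 4^{2} = 16$)
$O - N{\left(Q{\left(6,0 \right)} \right)} = 16 - 10 = 6$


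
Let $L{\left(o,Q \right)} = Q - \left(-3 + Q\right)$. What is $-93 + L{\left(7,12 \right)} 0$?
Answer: $-93$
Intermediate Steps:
$L{\left(o,Q \right)} = 3$
$-93 + L{\left(7,12 \right)} 0 = -93 + 3 \cdot 0 = -93 + 0 = -93$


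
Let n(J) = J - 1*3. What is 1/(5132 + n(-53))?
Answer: 1/5076 ≈ 0.00019701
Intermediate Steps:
n(J) = -3 + J (n(J) = J - 3 = -3 + J)
1/(5132 + n(-53)) = 1/(5132 + (-3 - 53)) = 1/(5132 - 56) = 1/5076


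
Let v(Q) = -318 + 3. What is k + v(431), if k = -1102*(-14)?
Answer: 15113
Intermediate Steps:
v(Q) = -315
k = 15428
k + v(431) = 15428 - 315 = 15113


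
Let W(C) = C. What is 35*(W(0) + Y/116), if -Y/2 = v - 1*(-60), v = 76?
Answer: -2380/29 ≈ -82.069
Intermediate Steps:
Y = -272 (Y = -2*(76 - 1*(-60)) = -2*(76 + 60) = -2*136 = -272)
35*(W(0) + Y/116) = 35*(0 - 272/116) = 35*(0 - 272*1/116) = 35*(0 - 68/29) = 35*(-68/29) = -2380/29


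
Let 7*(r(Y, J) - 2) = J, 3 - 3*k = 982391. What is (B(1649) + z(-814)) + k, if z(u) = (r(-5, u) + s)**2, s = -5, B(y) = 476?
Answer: -45975365/147 ≈ -3.1276e+5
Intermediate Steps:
k = -982388/3 (k = 1 - 1/3*982391 = 1 - 982391/3 = -982388/3 ≈ -3.2746e+5)
r(Y, J) = 2 + J/7
z(u) = (-3 + u/7)**2 (z(u) = ((2 + u/7) - 5)**2 = (-3 + u/7)**2)
(B(1649) + z(-814)) + k = (476 + (-21 - 814)**2/49) - 982388/3 = (476 + (1/49)*(-835)**2) - 982388/3 = (476 + (1/49)*697225) - 982388/3 = (476 + 697225/49) - 982388/3 = 720549/49 - 982388/3 = -45975365/147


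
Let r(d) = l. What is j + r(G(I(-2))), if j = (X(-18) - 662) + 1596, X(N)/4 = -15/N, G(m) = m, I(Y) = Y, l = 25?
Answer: 2887/3 ≈ 962.33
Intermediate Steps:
r(d) = 25
X(N) = -60/N (X(N) = 4*(-15/N) = -60/N)
j = 2812/3 (j = (-60/(-18) - 662) + 1596 = (-60*(-1/18) - 662) + 1596 = (10/3 - 662) + 1596 = -1976/3 + 1596 = 2812/3 ≈ 937.33)
j + r(G(I(-2))) = 2812/3 + 25 = 2887/3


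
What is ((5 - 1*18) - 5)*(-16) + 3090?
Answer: 3378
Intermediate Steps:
((5 - 1*18) - 5)*(-16) + 3090 = ((5 - 18) - 5)*(-16) + 3090 = (-13 - 5)*(-16) + 3090 = -18*(-16) + 3090 = 288 + 3090 = 3378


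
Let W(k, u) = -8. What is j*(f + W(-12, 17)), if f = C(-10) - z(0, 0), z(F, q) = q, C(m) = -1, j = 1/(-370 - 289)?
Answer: 9/659 ≈ 0.013657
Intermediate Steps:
j = -1/659 (j = 1/(-659) = -1/659 ≈ -0.0015175)
f = -1 (f = -1 - 1*0 = -1 + 0 = -1)
j*(f + W(-12, 17)) = -(-1 - 8)/659 = -1/659*(-9) = 9/659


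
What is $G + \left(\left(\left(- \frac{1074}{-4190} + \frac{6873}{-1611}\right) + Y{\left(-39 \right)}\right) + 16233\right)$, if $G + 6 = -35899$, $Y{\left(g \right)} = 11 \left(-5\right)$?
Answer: $- \frac{22197682181}{1125015} \approx -19731.0$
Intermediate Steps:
$Y{\left(g \right)} = -55$
$G = -35905$ ($G = -6 - 35899 = -35905$)
$G + \left(\left(\left(- \frac{1074}{-4190} + \frac{6873}{-1611}\right) + Y{\left(-39 \right)}\right) + 16233\right) = -35905 + \left(\left(\left(- \frac{1074}{-4190} + \frac{6873}{-1611}\right) - 55\right) + 16233\right) = -35905 + \left(\left(\left(\left(-1074\right) \left(- \frac{1}{4190}\right) + 6873 \left(- \frac{1}{1611}\right)\right) - 55\right) + 16233\right) = -35905 + \left(\left(\left(\frac{537}{2095} - \frac{2291}{537}\right) - 55\right) + 16233\right) = -35905 + \left(\left(- \frac{4511276}{1125015} - 55\right) + 16233\right) = -35905 + \left(- \frac{66387101}{1125015} + 16233\right) = -35905 + \frac{18195981394}{1125015} = - \frac{22197682181}{1125015}$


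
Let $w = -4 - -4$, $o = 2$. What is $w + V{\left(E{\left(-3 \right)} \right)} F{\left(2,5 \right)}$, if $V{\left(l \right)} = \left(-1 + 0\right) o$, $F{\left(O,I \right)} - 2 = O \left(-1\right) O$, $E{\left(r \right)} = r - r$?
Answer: $4$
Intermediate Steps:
$E{\left(r \right)} = 0$
$F{\left(O,I \right)} = 2 - O^{2}$ ($F{\left(O,I \right)} = 2 + O \left(-1\right) O = 2 + - O O = 2 - O^{2}$)
$w = 0$ ($w = -4 + 4 = 0$)
$V{\left(l \right)} = -2$ ($V{\left(l \right)} = \left(-1 + 0\right) 2 = \left(-1\right) 2 = -2$)
$w + V{\left(E{\left(-3 \right)} \right)} F{\left(2,5 \right)} = 0 - 2 \left(2 - 2^{2}\right) = 0 - 2 \left(2 - 4\right) = 0 - -4 = 0 + 4 = 4$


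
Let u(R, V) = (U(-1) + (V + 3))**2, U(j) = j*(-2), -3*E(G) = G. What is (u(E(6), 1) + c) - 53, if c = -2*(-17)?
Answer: 17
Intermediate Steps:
E(G) = -G/3
U(j) = -2*j
u(R, V) = (5 + V)**2 (u(R, V) = (-2*(-1) + (V + 3))**2 = (2 + (3 + V))**2 = (5 + V)**2)
c = 34
(u(E(6), 1) + c) - 53 = ((5 + 1)**2 + 34) - 53 = (6**2 + 34) - 53 = (36 + 34) - 53 = 70 - 53 = 17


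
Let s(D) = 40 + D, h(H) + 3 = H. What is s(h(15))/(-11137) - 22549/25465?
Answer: -252452393/283603705 ≈ -0.89016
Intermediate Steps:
h(H) = -3 + H
s(h(15))/(-11137) - 22549/25465 = (40 + (-3 + 15))/(-11137) - 22549/25465 = (40 + 12)*(-1/11137) - 22549*1/25465 = 52*(-1/11137) - 22549/25465 = -52/11137 - 22549/25465 = -252452393/283603705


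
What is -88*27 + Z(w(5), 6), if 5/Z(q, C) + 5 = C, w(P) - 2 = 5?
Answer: -2371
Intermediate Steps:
w(P) = 7 (w(P) = 2 + 5 = 7)
Z(q, C) = 5/(-5 + C)
-88*27 + Z(w(5), 6) = -88*27 + 5/(-5 + 6) = -2376 + 5/1 = -2376 + 5*1 = -2376 + 5 = -2371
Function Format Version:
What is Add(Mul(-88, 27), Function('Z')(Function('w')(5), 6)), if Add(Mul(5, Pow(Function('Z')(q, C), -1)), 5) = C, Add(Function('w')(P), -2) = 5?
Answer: -2371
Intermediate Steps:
Function('w')(P) = 7 (Function('w')(P) = Add(2, 5) = 7)
Function('Z')(q, C) = Mul(5, Pow(Add(-5, C), -1))
Add(Mul(-88, 27), Function('Z')(Function('w')(5), 6)) = Add(Mul(-88, 27), Mul(5, Pow(Add(-5, 6), -1))) = Add(-2376, Mul(5, Pow(1, -1))) = Add(-2376, Mul(5, 1)) = Add(-2376, 5) = -2371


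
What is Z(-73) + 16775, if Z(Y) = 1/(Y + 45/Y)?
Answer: 90148777/5374 ≈ 16775.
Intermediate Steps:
Z(-73) + 16775 = -73/(45 + (-73)**2) + 16775 = -73/(45 + 5329) + 16775 = -73/5374 + 16775 = 90148777/5374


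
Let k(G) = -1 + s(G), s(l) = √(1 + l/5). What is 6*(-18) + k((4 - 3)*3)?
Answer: -109 + 2*√10/5 ≈ -107.74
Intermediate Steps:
s(l) = √(1 + l/5) (s(l) = √(1 + l*(⅕)) = √(1 + l/5))
k(G) = -1 + √(25 + 5*G)/5
6*(-18) + k((4 - 3)*3) = 6*(-18) + (-1 + √(25 + 5*((4 - 3)*3))/5) = -108 + (-1 + √(25 + 5*(1*3))/5) = -108 + (-1 + √(25 + 5*3)/5) = -108 + (-1 + √(25 + 15)/5) = -108 + (-1 + √40/5) = -108 + (-1 + (2*√10)/5) = -108 + (-1 + 2*√10/5) = -109 + 2*√10/5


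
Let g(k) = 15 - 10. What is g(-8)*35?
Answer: 175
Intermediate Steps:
g(k) = 5
g(-8)*35 = 5*35 = 175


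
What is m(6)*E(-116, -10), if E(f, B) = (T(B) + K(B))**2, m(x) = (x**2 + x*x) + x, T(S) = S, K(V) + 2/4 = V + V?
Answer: 145119/2 ≈ 72560.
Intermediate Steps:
K(V) = -1/2 + 2*V (K(V) = -1/2 + (V + V) = -1/2 + 2*V)
m(x) = x + 2*x**2 (m(x) = (x**2 + x**2) + x = 2*x**2 + x = x + 2*x**2)
E(f, B) = (-1/2 + 3*B)**2 (E(f, B) = (B + (-1/2 + 2*B))**2 = (-1/2 + 3*B)**2)
m(6)*E(-116, -10) = (6*(1 + 2*6))*((-1 + 6*(-10))**2/4) = (6*(1 + 12))*((-1 - 60)**2/4) = (6*13)*((1/4)*(-61)**2) = 78*((1/4)*3721) = 78*(3721/4) = 145119/2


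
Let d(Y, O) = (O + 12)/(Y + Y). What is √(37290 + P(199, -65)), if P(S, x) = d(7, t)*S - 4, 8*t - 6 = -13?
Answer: √29356201/28 ≈ 193.50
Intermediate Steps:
t = -7/8 (t = ¾ + (⅛)*(-13) = ¾ - 13/8 = -7/8 ≈ -0.87500)
d(Y, O) = (12 + O)/(2*Y) (d(Y, O) = (12 + O)/((2*Y)) = (12 + O)*(1/(2*Y)) = (12 + O)/(2*Y))
P(S, x) = -4 + 89*S/112 (P(S, x) = ((½)*(12 - 7/8)/7)*S - 4 = ((½)*(⅐)*(89/8))*S - 4 = 89*S/112 - 4 = -4 + 89*S/112)
√(37290 + P(199, -65)) = √(37290 + (-4 + (89/112)*199)) = √(37290 + (-4 + 17711/112)) = √(37290 + 17263/112) = √(4193743/112) = √29356201/28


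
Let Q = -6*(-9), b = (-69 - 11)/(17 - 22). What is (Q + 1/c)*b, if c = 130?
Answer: 56168/65 ≈ 864.12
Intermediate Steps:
b = 16 (b = -80/(-5) = -80*(-⅕) = 16)
Q = 54
(Q + 1/c)*b = (54 + 1/130)*16 = (7021/130)*16 = 56168/65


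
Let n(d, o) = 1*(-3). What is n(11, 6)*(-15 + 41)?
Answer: -78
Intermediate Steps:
n(d, o) = -3
n(11, 6)*(-15 + 41) = -3*(-15 + 41) = -3*26 = -78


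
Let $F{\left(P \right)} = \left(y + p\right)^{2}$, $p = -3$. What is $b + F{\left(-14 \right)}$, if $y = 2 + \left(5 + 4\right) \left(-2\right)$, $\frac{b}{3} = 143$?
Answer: $790$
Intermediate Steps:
$b = 429$ ($b = 3 \cdot 143 = 429$)
$y = -16$ ($y = 2 + 9 \left(-2\right) = 2 - 18 = -16$)
$F{\left(P \right)} = 361$ ($F{\left(P \right)} = \left(-16 - 3\right)^{2} = \left(-19\right)^{2} = 361$)
$b + F{\left(-14 \right)} = 429 + 361 = 790$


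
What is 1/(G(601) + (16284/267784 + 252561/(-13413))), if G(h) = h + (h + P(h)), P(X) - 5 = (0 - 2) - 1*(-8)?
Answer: 17606798/21026588241 ≈ 0.00083736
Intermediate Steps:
P(X) = 11 (P(X) = 5 + ((0 - 2) - 1*(-8)) = 5 + (-2 + 8) = 5 + 6 = 11)
G(h) = 11 + 2*h (G(h) = h + (h + 11) = h + (11 + h) = 11 + 2*h)
1/(G(601) + (16284/267784 + 252561/(-13413))) = 1/((11 + 2*601) + (16284/267784 + 252561/(-13413))) = 1/((11 + 1202) + (16284*(1/267784) + 252561*(-1/13413))) = 1/(1213 + (4071/66946 - 84187/4471)) = 1/(1213 - 330457733/17606798) = 1/(21026588241/17606798) = 17606798/21026588241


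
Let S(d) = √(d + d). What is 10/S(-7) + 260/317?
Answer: 260/317 - 5*I*√14/7 ≈ 0.82019 - 2.6726*I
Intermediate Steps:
S(d) = √2*√d (S(d) = √(2*d) = √2*√d)
10/S(-7) + 260/317 = 10/((√2*√(-7))) + 260/317 = 10/((√2*(I*√7))) + 260*(1/317) = 10/((I*√14)) + 260/317 = 10*(-I*√14/14) + 260/317 = -5*I*√14/7 + 260/317 = 260/317 - 5*I*√14/7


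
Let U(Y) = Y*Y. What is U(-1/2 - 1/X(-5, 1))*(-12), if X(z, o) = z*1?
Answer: -27/25 ≈ -1.0800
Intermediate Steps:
X(z, o) = z
U(Y) = Y**2
U(-1/2 - 1/X(-5, 1))*(-12) = (-1/2 - 1/(-5))**2*(-12) = (-1*1/2 - 1*(-1/5))**2*(-12) = (-1/2 + 1/5)**2*(-12) = (-3/10)**2*(-12) = (9/100)*(-12) = -27/25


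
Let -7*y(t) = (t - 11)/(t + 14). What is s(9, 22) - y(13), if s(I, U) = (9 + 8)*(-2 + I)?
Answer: 22493/189 ≈ 119.01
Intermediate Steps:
s(I, U) = -34 + 17*I (s(I, U) = 17*(-2 + I) = -34 + 17*I)
y(t) = -(-11 + t)/(7*(14 + t)) (y(t) = -(t - 11)/(7*(t + 14)) = -(-11 + t)/(7*(14 + t)))
s(9, 22) - y(13) = (-34 + 17*9) - (11 - 1*13)/(7*(14 + 13)) = (-34 + 153) - (11 - 13)/(7*27) = 119 - (-2)/(7*27) = 119 - 1*(-2/189) = 119 + 2/189 = 22493/189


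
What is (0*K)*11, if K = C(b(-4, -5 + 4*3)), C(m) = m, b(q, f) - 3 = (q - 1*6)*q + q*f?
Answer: 0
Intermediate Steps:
b(q, f) = 3 + f*q + q*(-6 + q) (b(q, f) = 3 + ((q - 1*6)*q + q*f) = 3 + ((q - 6)*q + f*q) = 3 + ((-6 + q)*q + f*q) = 3 + (q*(-6 + q) + f*q) = 3 + (f*q + q*(-6 + q)) = 3 + f*q + q*(-6 + q))
K = 15 (K = 3 + (-4)² - 6*(-4) + (-5 + 4*3)*(-4) = 3 + 16 + 24 + (-5 + 12)*(-4) = 3 + 16 + 24 + 7*(-4) = 3 + 16 + 24 - 28 = 15)
(0*K)*11 = (0*15)*11 = 0*11 = 0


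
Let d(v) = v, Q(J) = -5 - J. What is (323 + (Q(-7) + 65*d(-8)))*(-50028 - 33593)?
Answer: 16306095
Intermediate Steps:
(323 + (Q(-7) + 65*d(-8)))*(-50028 - 33593) = (323 + ((-5 - 1*(-7)) + 65*(-8)))*(-50028 - 33593) = (323 + ((-5 + 7) - 520))*(-83621) = (323 + (2 - 520))*(-83621) = (323 - 518)*(-83621) = -195*(-83621) = 16306095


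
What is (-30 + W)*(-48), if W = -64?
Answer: 4512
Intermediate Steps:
(-30 + W)*(-48) = (-30 - 64)*(-48) = -94*(-48) = 4512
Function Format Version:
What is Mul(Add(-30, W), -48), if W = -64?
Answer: 4512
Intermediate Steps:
Mul(Add(-30, W), -48) = Mul(Add(-30, -64), -48) = Mul(-94, -48) = 4512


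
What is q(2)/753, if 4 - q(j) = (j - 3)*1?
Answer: 5/753 ≈ 0.0066401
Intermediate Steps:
q(j) = 7 - j (q(j) = 4 - (j - 3) = 4 - (-3 + j) = 4 + (3 - j) = 7 - j)
q(2)/753 = (7 - 1*2)/753 = (7 - 2)*(1/753) = 5*(1/753) = 5/753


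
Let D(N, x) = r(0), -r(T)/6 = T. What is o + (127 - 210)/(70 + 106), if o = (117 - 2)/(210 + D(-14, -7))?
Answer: 281/3696 ≈ 0.076028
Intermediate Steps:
r(T) = -6*T
D(N, x) = 0 (D(N, x) = -6*0 = 0)
o = 23/42 (o = (117 - 2)/(210 + 0) = 115/210 = 115*(1/210) = 23/42 ≈ 0.54762)
o + (127 - 210)/(70 + 106) = 23/42 + (127 - 210)/(70 + 106) = 23/42 - 83/176 = 281/3696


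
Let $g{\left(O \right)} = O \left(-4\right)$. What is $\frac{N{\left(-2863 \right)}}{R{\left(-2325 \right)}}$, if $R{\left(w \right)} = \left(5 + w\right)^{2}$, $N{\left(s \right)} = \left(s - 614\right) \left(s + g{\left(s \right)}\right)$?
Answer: $- \frac{29863953}{5382400} \approx -5.5484$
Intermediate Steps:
$g{\left(O \right)} = - 4 O$
$N{\left(s \right)} = - 3 s \left(-614 + s\right)$ ($N{\left(s \right)} = \left(s - 614\right) \left(s - 4 s\right) = \left(-614 + s\right) \left(- 3 s\right) = - 3 s \left(-614 + s\right)$)
$\frac{N{\left(-2863 \right)}}{R{\left(-2325 \right)}} = \frac{3 \left(-2863\right) \left(614 - -2863\right)}{\left(5 - 2325\right)^{2}} = \frac{3 \left(-2863\right) \left(614 + 2863\right)}{\left(-2320\right)^{2}} = \frac{3 \left(-2863\right) 3477}{5382400} = \left(-29863953\right) \frac{1}{5382400} = - \frac{29863953}{5382400}$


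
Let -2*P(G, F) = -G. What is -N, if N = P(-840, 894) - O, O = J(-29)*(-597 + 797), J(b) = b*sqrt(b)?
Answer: 420 - 5800*I*sqrt(29) ≈ 420.0 - 31234.0*I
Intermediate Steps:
J(b) = b**(3/2)
O = -5800*I*sqrt(29) (O = (-29)**(3/2)*(-597 + 797) = -29*I*sqrt(29)*200 = -5800*I*sqrt(29) ≈ -31234.0*I)
P(G, F) = G/2 (P(G, F) = -(-1)*G/2 = G/2)
N = -420 + 5800*I*sqrt(29) (N = (1/2)*(-840) - (-5800)*I*sqrt(29) = -420 + 5800*I*sqrt(29) ≈ -420.0 + 31234.0*I)
-N = -(-420 + 5800*I*sqrt(29)) = 420 - 5800*I*sqrt(29)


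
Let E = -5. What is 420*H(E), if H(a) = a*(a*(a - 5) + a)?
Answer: -94500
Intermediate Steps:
H(a) = a*(a + a*(-5 + a)) (H(a) = a*(a*(-5 + a) + a) = a*(a + a*(-5 + a)))
420*H(E) = 420*((-5)²*(-4 - 5)) = 420*(25*(-9)) = 420*(-225) = -94500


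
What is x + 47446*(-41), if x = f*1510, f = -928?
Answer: -3346566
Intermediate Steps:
x = -1401280 (x = -928*1510 = -1401280)
x + 47446*(-41) = -1401280 + 47446*(-41) = -1401280 - 1945286 = -3346566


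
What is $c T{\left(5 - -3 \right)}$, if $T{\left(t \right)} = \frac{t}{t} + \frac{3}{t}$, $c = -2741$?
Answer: $- \frac{30151}{8} \approx -3768.9$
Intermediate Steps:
$T{\left(t \right)} = 1 + \frac{3}{t}$
$c T{\left(5 - -3 \right)} = - 2741 \frac{3 + \left(5 - -3\right)}{5 - -3} = - 2741 \frac{3 + \left(5 + 3\right)}{5 + 3} = - 2741 \frac{3 + 8}{8} = - 2741 \cdot \frac{1}{8} \cdot 11 = \left(-2741\right) \frac{11}{8} = - \frac{30151}{8}$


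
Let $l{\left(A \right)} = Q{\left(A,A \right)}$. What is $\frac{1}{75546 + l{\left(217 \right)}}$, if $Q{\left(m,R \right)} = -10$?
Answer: $\frac{1}{75536} \approx 1.3239 \cdot 10^{-5}$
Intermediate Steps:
$l{\left(A \right)} = -10$
$\frac{1}{75546 + l{\left(217 \right)}} = \frac{1}{75546 - 10} = \frac{1}{75536}$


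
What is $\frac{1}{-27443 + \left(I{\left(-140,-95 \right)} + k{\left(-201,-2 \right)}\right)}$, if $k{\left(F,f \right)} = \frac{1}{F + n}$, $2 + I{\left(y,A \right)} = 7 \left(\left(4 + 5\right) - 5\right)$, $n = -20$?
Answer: $- \frac{221}{6059158} \approx -3.6474 \cdot 10^{-5}$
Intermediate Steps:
$I{\left(y,A \right)} = 26$ ($I{\left(y,A \right)} = -2 + 7 \left(\left(4 + 5\right) - 5\right) = -2 + 7 \left(9 - 5\right) = -2 + 7 \cdot 4 = -2 + 28 = 26$)
$k{\left(F,f \right)} = \frac{1}{-20 + F}$ ($k{\left(F,f \right)} = \frac{1}{F - 20} = \frac{1}{-20 + F}$)
$\frac{1}{-27443 + \left(I{\left(-140,-95 \right)} + k{\left(-201,-2 \right)}\right)} = \frac{1}{-27443 + \left(26 + \frac{1}{-20 - 201}\right)} = \frac{1}{-27443 + \left(26 + \frac{1}{-221}\right)} = \frac{1}{-27443 + \left(26 - \frac{1}{221}\right)} = \frac{1}{-27443 + \frac{5745}{221}} = \frac{1}{- \frac{6059158}{221}} = - \frac{221}{6059158}$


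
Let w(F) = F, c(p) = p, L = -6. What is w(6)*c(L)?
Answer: -36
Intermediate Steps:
w(6)*c(L) = 6*(-6) = -36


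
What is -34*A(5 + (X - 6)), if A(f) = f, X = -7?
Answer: 272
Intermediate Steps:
-34*A(5 + (X - 6)) = -34*(5 + (-7 - 6)) = -34*(5 - 13) = -34*(-8) = 272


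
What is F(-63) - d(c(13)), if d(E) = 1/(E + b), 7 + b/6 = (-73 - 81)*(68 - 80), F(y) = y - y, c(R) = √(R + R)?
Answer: -5523/61007045 + √26/122014090 ≈ -9.0489e-5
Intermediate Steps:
c(R) = √2*√R (c(R) = √(2*R) = √2*√R)
F(y) = 0
b = 11046 (b = -42 + 6*((-73 - 81)*(68 - 80)) = -42 + 6*(-154*(-12)) = -42 + 6*1848 = -42 + 11088 = 11046)
d(E) = 1/(11046 + E) (d(E) = 1/(E + 11046) = 1/(11046 + E))
F(-63) - d(c(13)) = 0 - 1/(11046 + √2*√13) = 0 - 1/(11046 + √26) = -1/(11046 + √26)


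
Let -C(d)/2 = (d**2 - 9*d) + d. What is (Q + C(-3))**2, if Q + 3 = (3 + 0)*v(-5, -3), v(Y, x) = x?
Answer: 6084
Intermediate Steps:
C(d) = -2*d**2 + 16*d (C(d) = -2*((d**2 - 9*d) + d) = -2*(d**2 - 8*d) = -2*d**2 + 16*d)
Q = -12 (Q = -3 + (3 + 0)*(-3) = -3 + 3*(-3) = -3 - 9 = -12)
(Q + C(-3))**2 = (-12 + 2*(-3)*(8 - 1*(-3)))**2 = (-12 + 2*(-3)*(8 + 3))**2 = (-12 + 2*(-3)*11)**2 = (-12 - 66)**2 = (-78)**2 = 6084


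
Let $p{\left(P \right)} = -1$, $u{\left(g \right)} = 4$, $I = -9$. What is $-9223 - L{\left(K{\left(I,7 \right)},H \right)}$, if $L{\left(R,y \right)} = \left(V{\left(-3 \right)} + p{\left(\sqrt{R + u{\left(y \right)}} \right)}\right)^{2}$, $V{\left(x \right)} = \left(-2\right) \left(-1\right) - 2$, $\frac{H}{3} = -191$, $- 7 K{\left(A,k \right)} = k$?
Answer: $-9224$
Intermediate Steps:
$K{\left(A,k \right)} = - \frac{k}{7}$
$H = -573$ ($H = 3 \left(-191\right) = -573$)
$V{\left(x \right)} = 0$ ($V{\left(x \right)} = 2 - 2 = 0$)
$L{\left(R,y \right)} = 1$ ($L{\left(R,y \right)} = \left(0 - 1\right)^{2} = \left(-1\right)^{2} = 1$)
$-9223 - L{\left(K{\left(I,7 \right)},H \right)} = -9223 - 1 = -9224$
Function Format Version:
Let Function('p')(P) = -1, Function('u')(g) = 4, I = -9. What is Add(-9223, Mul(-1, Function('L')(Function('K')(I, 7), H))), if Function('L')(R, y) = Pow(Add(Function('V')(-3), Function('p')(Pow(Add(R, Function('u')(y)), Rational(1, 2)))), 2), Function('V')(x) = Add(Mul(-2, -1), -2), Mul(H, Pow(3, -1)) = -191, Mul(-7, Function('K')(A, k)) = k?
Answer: -9224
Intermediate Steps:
Function('K')(A, k) = Mul(Rational(-1, 7), k)
H = -573 (H = Mul(3, -191) = -573)
Function('V')(x) = 0 (Function('V')(x) = Add(2, -2) = 0)
Function('L')(R, y) = 1 (Function('L')(R, y) = Pow(Add(0, -1), 2) = Pow(-1, 2) = 1)
Add(-9223, Mul(-1, Function('L')(Function('K')(I, 7), H))) = Add(-9223, Mul(-1, 1)) = Add(-9223, -1) = -9224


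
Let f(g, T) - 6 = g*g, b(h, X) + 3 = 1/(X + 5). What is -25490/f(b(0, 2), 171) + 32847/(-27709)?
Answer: -17315806954/9615023 ≈ -1800.9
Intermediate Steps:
b(h, X) = -3 + 1/(5 + X) (b(h, X) = -3 + 1/(X + 5) = -3 + 1/(5 + X))
f(g, T) = 6 + g**2 (f(g, T) = 6 + g*g = 6 + g**2)
-25490/f(b(0, 2), 171) + 32847/(-27709) = -25490/(6 + ((-14 - 3*2)/(5 + 2))**2) + 32847/(-27709) = -25490/(6 + ((-14 - 6)/7)**2) + 32847*(-1/27709) = -25490/(6 + ((1/7)*(-20))**2) - 32847/27709 = -25490/(6 + (-20/7)**2) - 32847/27709 = -25490/(6 + 400/49) - 32847/27709 = -25490/694/49 - 32847/27709 = -25490*49/694 - 32847/27709 = -624505/347 - 32847/27709 = -17315806954/9615023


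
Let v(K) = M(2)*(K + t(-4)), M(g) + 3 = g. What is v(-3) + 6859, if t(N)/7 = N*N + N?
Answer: 6778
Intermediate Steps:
t(N) = 7*N + 7*N**2 (t(N) = 7*(N*N + N) = 7*(N**2 + N) = 7*(N + N**2) = 7*N + 7*N**2)
M(g) = -3 + g
v(K) = -84 - K (v(K) = (-3 + 2)*(K + 7*(-4)*(1 - 4)) = -(K + 7*(-4)*(-3)) = -(K + 84) = -(84 + K) = -84 - K)
v(-3) + 6859 = (-84 - 1*(-3)) + 6859 = (-84 + 3) + 6859 = -81 + 6859 = 6778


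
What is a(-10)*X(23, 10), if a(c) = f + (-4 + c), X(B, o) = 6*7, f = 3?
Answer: -462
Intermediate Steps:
X(B, o) = 42
a(c) = -1 + c (a(c) = 3 + (-4 + c) = -1 + c)
a(-10)*X(23, 10) = (-1 - 10)*42 = -11*42 = -462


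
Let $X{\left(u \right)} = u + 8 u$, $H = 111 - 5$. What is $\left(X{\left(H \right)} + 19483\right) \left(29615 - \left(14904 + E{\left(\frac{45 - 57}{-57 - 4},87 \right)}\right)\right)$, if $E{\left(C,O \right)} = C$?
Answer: $\frac{18339325883}{61} \approx 3.0064 \cdot 10^{8}$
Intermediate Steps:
$H = 106$ ($H = 111 - 5 = 106$)
$X{\left(u \right)} = 9 u$
$\left(X{\left(H \right)} + 19483\right) \left(29615 - \left(14904 + E{\left(\frac{45 - 57}{-57 - 4},87 \right)}\right)\right) = \left(9 \cdot 106 + 19483\right) \left(29615 - \left(14904 + \frac{45 - 57}{-57 - 4}\right)\right) = \left(954 + 19483\right) \left(29615 - \left(14904 - \frac{12}{-61}\right)\right) = 20437 \left(29615 - \left(14904 - - \frac{12}{61}\right)\right) = 20437 \left(29615 - \frac{909156}{61}\right) = 20437 \cdot \frac{897359}{61} = \frac{18339325883}{61}$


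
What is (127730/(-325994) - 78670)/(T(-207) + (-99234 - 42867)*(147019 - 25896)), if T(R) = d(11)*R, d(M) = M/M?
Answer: 2564607571/561091080918222 ≈ 4.5707e-6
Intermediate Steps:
d(M) = 1
T(R) = R (T(R) = 1*R = R)
(127730/(-325994) - 78670)/(T(-207) + (-99234 - 42867)*(147019 - 25896)) = (127730/(-325994) - 78670)/(-207 + (-99234 - 42867)*(147019 - 25896)) = (127730*(-1/325994) - 78670)/(-207 - 142101*121123) = (-63865/162997 - 78670)/(-207 - 17211699423) = -12823037855/162997/(-17211699630) = -12823037855/162997*(-1/17211699630) = 2564607571/561091080918222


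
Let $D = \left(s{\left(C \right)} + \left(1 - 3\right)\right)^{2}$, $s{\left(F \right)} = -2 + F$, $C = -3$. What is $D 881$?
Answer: $43169$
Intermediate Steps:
$D = 49$ ($D = \left(\left(-2 - 3\right) + \left(1 - 3\right)\right)^{2} = \left(-5 - 2\right)^{2} = \left(-7\right)^{2} = 49$)
$D 881 = 49 \cdot 881 = 43169$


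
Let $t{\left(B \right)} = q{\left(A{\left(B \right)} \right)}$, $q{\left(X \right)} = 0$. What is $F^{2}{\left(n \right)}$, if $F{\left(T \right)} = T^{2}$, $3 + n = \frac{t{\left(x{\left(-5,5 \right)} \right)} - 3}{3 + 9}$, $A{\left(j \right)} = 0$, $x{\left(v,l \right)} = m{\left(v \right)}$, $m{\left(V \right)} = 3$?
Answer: $\frac{28561}{256} \approx 111.57$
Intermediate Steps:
$x{\left(v,l \right)} = 3$
$t{\left(B \right)} = 0$
$n = - \frac{13}{4}$ ($n = -3 + \frac{0 - 3}{3 + 9} = -3 - \frac{3}{12} = -3 - \frac{1}{4} = - \frac{13}{4} \approx -3.25$)
$F^{2}{\left(n \right)} = \left(\left(- \frac{13}{4}\right)^{2}\right)^{2} = \left(\frac{169}{16}\right)^{2} = \frac{28561}{256}$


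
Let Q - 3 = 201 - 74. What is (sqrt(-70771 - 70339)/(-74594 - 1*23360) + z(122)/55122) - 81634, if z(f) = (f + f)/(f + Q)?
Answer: -283489248863/3472686 - I*sqrt(141110)/97954 ≈ -81634.0 - 0.0038349*I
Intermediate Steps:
Q = 130 (Q = 3 + (201 - 74) = 3 + 127 = 130)
z(f) = 2*f/(130 + f) (z(f) = (f + f)/(f + 130) = (2*f)/(130 + f) = 2*f/(130 + f))
(sqrt(-70771 - 70339)/(-74594 - 1*23360) + z(122)/55122) - 81634 = (sqrt(-70771 - 70339)/(-74594 - 1*23360) + (2*122/(130 + 122))/55122) - 81634 = (sqrt(-141110)/(-74594 - 23360) + (2*122/252)*(1/55122)) - 81634 = ((I*sqrt(141110))/(-97954) + (2*122*(1/252))*(1/55122)) - 81634 = ((I*sqrt(141110))*(-1/97954) + (61/63)*(1/55122)) - 81634 = (-I*sqrt(141110)/97954 + 61/3472686) - 81634 = (61/3472686 - I*sqrt(141110)/97954) - 81634 = -283489248863/3472686 - I*sqrt(141110)/97954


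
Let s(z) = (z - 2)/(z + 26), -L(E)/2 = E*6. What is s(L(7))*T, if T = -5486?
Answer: -235898/29 ≈ -8134.4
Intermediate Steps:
L(E) = -12*E (L(E) = -2*E*6 = -12*E)
s(z) = (-2 + z)/(26 + z)
s(L(7))*T = ((-2 - 12*7)/(26 - 12*7))*(-5486) = ((-2 - 84)/(26 - 84))*(-5486) = (-86/(-58))*(-5486) = -1/58*(-86)*(-5486) = (43/29)*(-5486) = -235898/29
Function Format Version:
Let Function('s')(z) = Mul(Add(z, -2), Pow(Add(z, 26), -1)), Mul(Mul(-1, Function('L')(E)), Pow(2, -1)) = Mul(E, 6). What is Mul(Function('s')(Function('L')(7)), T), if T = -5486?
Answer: Rational(-235898, 29) ≈ -8134.4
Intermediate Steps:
Function('L')(E) = Mul(-12, E) (Function('L')(E) = Mul(-2, Mul(E, 6)) = Mul(-2, Mul(6, E)) = Mul(-12, E))
Function('s')(z) = Mul(Pow(Add(26, z), -1), Add(-2, z)) (Function('s')(z) = Mul(Add(-2, z), Pow(Add(26, z), -1)) = Mul(Pow(Add(26, z), -1), Add(-2, z)))
Mul(Function('s')(Function('L')(7)), T) = Mul(Mul(Pow(Add(26, Mul(-12, 7)), -1), Add(-2, Mul(-12, 7))), -5486) = Mul(Mul(Pow(Add(26, -84), -1), Add(-2, -84)), -5486) = Mul(Mul(Pow(-58, -1), -86), -5486) = Mul(Mul(Rational(-1, 58), -86), -5486) = Mul(Rational(43, 29), -5486) = Rational(-235898, 29)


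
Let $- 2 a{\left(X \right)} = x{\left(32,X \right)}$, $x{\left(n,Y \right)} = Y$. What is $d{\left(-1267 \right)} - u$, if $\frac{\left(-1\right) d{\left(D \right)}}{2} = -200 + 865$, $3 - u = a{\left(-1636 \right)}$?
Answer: $-515$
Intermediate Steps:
$a{\left(X \right)} = - \frac{X}{2}$
$u = -815$ ($u = 3 - \left(- \frac{1}{2}\right) \left(-1636\right) = 3 - 818 = -815$)
$d{\left(D \right)} = -1330$ ($d{\left(D \right)} = - 2 \left(-200 + 865\right) = \left(-2\right) 665 = -1330$)
$d{\left(-1267 \right)} - u = -1330 - -815 = -1330 + 815 = -515$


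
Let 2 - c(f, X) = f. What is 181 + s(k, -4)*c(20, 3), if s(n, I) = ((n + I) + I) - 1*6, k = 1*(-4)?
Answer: 505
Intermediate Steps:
c(f, X) = 2 - f
k = -4
s(n, I) = -6 + n + 2*I (s(n, I) = ((I + n) + I) - 6 = (n + 2*I) - 6 = -6 + n + 2*I)
181 + s(k, -4)*c(20, 3) = 181 + (-6 - 4 + 2*(-4))*(2 - 1*20) = 181 + (-6 - 4 - 8)*(2 - 20) = 181 - 18*(-18) = 181 + 324 = 505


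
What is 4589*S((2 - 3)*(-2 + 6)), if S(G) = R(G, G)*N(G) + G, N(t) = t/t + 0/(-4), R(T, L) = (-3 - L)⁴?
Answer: -13767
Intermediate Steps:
N(t) = 1 (N(t) = 1 + 0*(-¼) = 1 + 0 = 1)
S(G) = G + (3 + G)⁴ (S(G) = (3 + G)⁴*1 + G = (3 + G)⁴ + G = G + (3 + G)⁴)
4589*S((2 - 3)*(-2 + 6)) = 4589*((2 - 3)*(-2 + 6) + (3 + (2 - 3)*(-2 + 6))⁴) = 4589*(-1*4 + (3 - 1*4)⁴) = 4589*(-4 + (3 - 4)⁴) = 4589*(-4 + (-1)⁴) = 4589*(-4 + 1) = 4589*(-3) = -13767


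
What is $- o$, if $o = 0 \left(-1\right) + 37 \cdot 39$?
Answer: $-1443$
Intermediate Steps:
$o = 1443$ ($o = 0 + 1443 = 1443$)
$- o = \left(-1\right) 1443 = -1443$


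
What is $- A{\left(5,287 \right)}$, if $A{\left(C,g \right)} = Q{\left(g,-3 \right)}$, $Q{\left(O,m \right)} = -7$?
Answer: $7$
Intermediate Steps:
$A{\left(C,g \right)} = -7$
$- A{\left(5,287 \right)} = \left(-1\right) \left(-7\right) = 7$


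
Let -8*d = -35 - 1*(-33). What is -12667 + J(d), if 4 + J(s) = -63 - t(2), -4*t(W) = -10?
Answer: -25473/2 ≈ -12737.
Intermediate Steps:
d = ¼ (d = -(-35 - 1*(-33))/8 = -(-35 + 33)/8 = -⅛*(-2) = ¼ ≈ 0.25000)
t(W) = 5/2 (t(W) = -¼*(-10) = 5/2)
J(s) = -139/2 (J(s) = -4 + (-63 - 1*5/2) = -4 + (-63 - 5/2) = -4 - 131/2 = -139/2)
-12667 + J(d) = -12667 - 139/2 = -25473/2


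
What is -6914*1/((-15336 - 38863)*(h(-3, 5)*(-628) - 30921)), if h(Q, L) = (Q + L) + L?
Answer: -6914/1914146083 ≈ -3.6121e-6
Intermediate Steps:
h(Q, L) = Q + 2*L (h(Q, L) = (L + Q) + L = Q + 2*L)
-6914*1/((-15336 - 38863)*(h(-3, 5)*(-628) - 30921)) = -6914*1/((-15336 - 38863)*((-3 + 2*5)*(-628) - 30921)) = -6914*(-1/(54199*((-3 + 10)*(-628) - 30921))) = -6914*(-1/(54199*(7*(-628) - 30921))) = -6914*(-1/(54199*(-4396 - 30921))) = -6914/((-35317*(-54199))) = -6914/1914146083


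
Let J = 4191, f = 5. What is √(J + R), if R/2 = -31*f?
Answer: √3881 ≈ 62.298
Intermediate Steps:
R = -310 (R = 2*(-31*5) = 2*(-155) = -310)
√(J + R) = √(4191 - 310) = √3881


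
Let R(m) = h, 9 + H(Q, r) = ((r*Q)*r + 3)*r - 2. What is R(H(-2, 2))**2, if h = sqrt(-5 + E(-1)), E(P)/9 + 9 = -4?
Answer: -122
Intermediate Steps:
E(P) = -117 (E(P) = -81 + 9*(-4) = -81 - 36 = -117)
H(Q, r) = -11 + r*(3 + Q*r**2) (H(Q, r) = -9 + (((r*Q)*r + 3)*r - 2) = -9 + (((Q*r)*r + 3)*r - 2) = -9 + ((Q*r**2 + 3)*r - 2) = -9 + ((3 + Q*r**2)*r - 2) = -9 + (r*(3 + Q*r**2) - 2) = -9 + (-2 + r*(3 + Q*r**2)) = -11 + r*(3 + Q*r**2))
h = I*sqrt(122) (h = sqrt(-5 - 117) = sqrt(-122) = I*sqrt(122) ≈ 11.045*I)
R(m) = I*sqrt(122)
R(H(-2, 2))**2 = (I*sqrt(122))**2 = -122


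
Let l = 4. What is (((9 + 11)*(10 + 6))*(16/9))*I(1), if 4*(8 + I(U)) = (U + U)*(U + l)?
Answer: -28160/9 ≈ -3128.9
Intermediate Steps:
I(U) = -8 + U*(4 + U)/2 (I(U) = -8 + ((U + U)*(U + 4))/4 = -8 + ((2*U)*(4 + U))/4 = -8 + (2*U*(4 + U))/4 = -8 + U*(4 + U)/2)
(((9 + 11)*(10 + 6))*(16/9))*I(1) = (((9 + 11)*(10 + 6))*(16/9))*(-8 + (½)*1² + 2*1) = ((20*16)*(16*(⅑)))*(-8 + (½)*1 + 2) = (320*(16/9))*(-8 + ½ + 2) = (5120/9)*(-11/2) = -28160/9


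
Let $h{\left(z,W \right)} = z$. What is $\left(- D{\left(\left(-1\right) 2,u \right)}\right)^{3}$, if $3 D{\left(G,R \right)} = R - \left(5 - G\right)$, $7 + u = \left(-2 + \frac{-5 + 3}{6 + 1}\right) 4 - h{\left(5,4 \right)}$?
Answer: $\frac{7645373}{9261} \approx 825.54$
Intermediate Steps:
$u = - \frac{148}{7}$ ($u = -7 + \left(\left(-2 + \frac{-5 + 3}{6 + 1}\right) 4 - 5\right) = -7 + \left(\left(-2 - \frac{2}{7}\right) 4 - 5\right) = -7 - \frac{99}{7} = - \frac{148}{7} \approx -21.143$)
$D{\left(G,R \right)} = - \frac{5}{3} + \frac{G}{3} + \frac{R}{3}$ ($D{\left(G,R \right)} = \frac{R - \left(5 - G\right)}{3} = \frac{R + \left(-5 + G\right)}{3} = \frac{-5 + G + R}{3} = - \frac{5}{3} + \frac{G}{3} + \frac{R}{3}$)
$\left(- D{\left(\left(-1\right) 2,u \right)}\right)^{3} = \left(- (- \frac{5}{3} + \frac{\left(-1\right) 2}{3} + \frac{1}{3} \left(- \frac{148}{7}\right))\right)^{3} = \left(- (- \frac{5}{3} + \frac{1}{3} \left(-2\right) - \frac{148}{21})\right)^{3} = \left(- (- \frac{5}{3} - \frac{2}{3} - \frac{148}{21})\right)^{3} = \left(\left(-1\right) \left(- \frac{197}{21}\right)\right)^{3} = \left(\frac{197}{21}\right)^{3} = \frac{7645373}{9261}$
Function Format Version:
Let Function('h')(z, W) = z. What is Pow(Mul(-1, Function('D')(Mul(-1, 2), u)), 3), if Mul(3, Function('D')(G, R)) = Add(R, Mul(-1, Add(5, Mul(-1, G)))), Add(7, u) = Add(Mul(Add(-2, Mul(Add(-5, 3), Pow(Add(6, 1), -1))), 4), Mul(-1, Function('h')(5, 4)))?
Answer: Rational(7645373, 9261) ≈ 825.54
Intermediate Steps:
u = Rational(-148, 7) (u = Add(-7, Add(Mul(Add(-2, Mul(Add(-5, 3), Pow(Add(6, 1), -1))), 4), Mul(-1, 5))) = Add(-7, Add(Mul(Add(-2, Mul(-2, Pow(7, -1))), 4), -5)) = Add(-7, Add(Mul(Add(-2, Mul(-2, Rational(1, 7))), 4), -5)) = Add(-7, Add(Mul(Add(-2, Rational(-2, 7)), 4), -5)) = Add(-7, Add(Mul(Rational(-16, 7), 4), -5)) = Add(-7, Add(Rational(-64, 7), -5)) = Add(-7, Rational(-99, 7)) = Rational(-148, 7) ≈ -21.143)
Function('D')(G, R) = Add(Rational(-5, 3), Mul(Rational(1, 3), G), Mul(Rational(1, 3), R)) (Function('D')(G, R) = Mul(Rational(1, 3), Add(R, Mul(-1, Add(5, Mul(-1, G))))) = Mul(Rational(1, 3), Add(R, Add(-5, G))) = Mul(Rational(1, 3), Add(-5, G, R)) = Add(Rational(-5, 3), Mul(Rational(1, 3), G), Mul(Rational(1, 3), R)))
Pow(Mul(-1, Function('D')(Mul(-1, 2), u)), 3) = Pow(Mul(-1, Add(Rational(-5, 3), Mul(Rational(1, 3), Mul(-1, 2)), Mul(Rational(1, 3), Rational(-148, 7)))), 3) = Pow(Mul(-1, Add(Rational(-5, 3), Mul(Rational(1, 3), -2), Rational(-148, 21))), 3) = Pow(Mul(-1, Add(Rational(-5, 3), Rational(-2, 3), Rational(-148, 21))), 3) = Pow(Mul(-1, Rational(-197, 21)), 3) = Pow(Rational(197, 21), 3) = Rational(7645373, 9261)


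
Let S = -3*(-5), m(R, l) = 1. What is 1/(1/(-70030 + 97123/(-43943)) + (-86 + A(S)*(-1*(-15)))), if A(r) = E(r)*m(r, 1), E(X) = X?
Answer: 3077425413/427762088464 ≈ 0.0071942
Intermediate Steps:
S = 15
A(r) = r (A(r) = r*1 = r)
1/(1/(-70030 + 97123/(-43943)) + (-86 + A(S)*(-1*(-15)))) = 1/(1/(-70030 + 97123/(-43943)) + (-86 + 15*(-1*(-15)))) = 1/(1/(-70030 + 97123*(-1/43943)) + (-86 + 15*15)) = 1/(1/(-70030 - 97123/43943) + (-86 + 225)) = 1/(1/(-3077425413/43943) + 139) = 1/(-43943/3077425413 + 139) = 1/(427762088464/3077425413) = 3077425413/427762088464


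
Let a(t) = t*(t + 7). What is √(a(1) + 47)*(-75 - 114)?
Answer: -189*√55 ≈ -1401.7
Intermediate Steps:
a(t) = t*(7 + t)
√(a(1) + 47)*(-75 - 114) = √(1*(7 + 1) + 47)*(-75 - 114) = √(1*8 + 47)*(-189) = √(8 + 47)*(-189) = √55*(-189) = -189*√55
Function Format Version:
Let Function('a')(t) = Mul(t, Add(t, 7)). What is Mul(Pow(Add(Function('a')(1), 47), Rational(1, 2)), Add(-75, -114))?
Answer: Mul(-189, Pow(55, Rational(1, 2))) ≈ -1401.7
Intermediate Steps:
Function('a')(t) = Mul(t, Add(7, t))
Mul(Pow(Add(Function('a')(1), 47), Rational(1, 2)), Add(-75, -114)) = Mul(Pow(Add(Mul(1, Add(7, 1)), 47), Rational(1, 2)), Add(-75, -114)) = Mul(Pow(Add(Mul(1, 8), 47), Rational(1, 2)), -189) = Mul(Pow(Add(8, 47), Rational(1, 2)), -189) = Mul(Pow(55, Rational(1, 2)), -189) = Mul(-189, Pow(55, Rational(1, 2)))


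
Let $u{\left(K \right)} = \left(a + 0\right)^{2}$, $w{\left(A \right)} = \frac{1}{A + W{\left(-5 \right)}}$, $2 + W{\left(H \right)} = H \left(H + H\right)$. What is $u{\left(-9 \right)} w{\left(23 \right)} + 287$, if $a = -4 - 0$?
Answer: $\frac{20393}{71} \approx 287.23$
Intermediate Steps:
$a = -4$ ($a = -4 + 0 = -4$)
$W{\left(H \right)} = -2 + 2 H^{2}$ ($W{\left(H \right)} = -2 + H \left(H + H\right) = -2 + H 2 H = -2 + 2 H^{2}$)
$w{\left(A \right)} = \frac{1}{48 + A}$ ($w{\left(A \right)} = \frac{1}{A - \left(2 - 2 \left(-5\right)^{2}\right)} = \frac{1}{A + \left(-2 + 2 \cdot 25\right)} = \frac{1}{A + \left(-2 + 50\right)} = \frac{1}{A + 48} = \frac{1}{48 + A}$)
$u{\left(K \right)} = 16$ ($u{\left(K \right)} = \left(-4 + 0\right)^{2} = \left(-4\right)^{2} = 16$)
$u{\left(-9 \right)} w{\left(23 \right)} + 287 = \frac{16}{48 + 23} + 287 = \frac{16}{71} + 287 = \frac{20393}{71}$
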